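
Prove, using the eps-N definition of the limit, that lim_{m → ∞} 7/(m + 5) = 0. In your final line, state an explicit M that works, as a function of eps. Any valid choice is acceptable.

Suppose eps > 0. For m ≥ 1, |7/(m + 5) − 0| = 7/(m + 5) ≤ 7/m.
We need 7/m < eps, i.e. m > 7/eps.
Take M = 7/eps. If m > M then |7/(m + 5)| ≤ 7/m < eps.

M = 7/eps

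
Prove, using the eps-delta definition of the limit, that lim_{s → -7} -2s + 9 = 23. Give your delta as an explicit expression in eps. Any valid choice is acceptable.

delta = eps/2

Suppose eps > 0. We need delta > 0 so that 0 < |s + 7| < delta implies |(-2s + 9) − 23| < eps.
Since (-2s + 9) − 23 = -2(s + 7), we have |(-2s + 9) − 23| = 2|s + 7|.
Thus it suffices that |s + 7| < eps/2.
Choosing delta = eps/2 gives |(-2s + 9) − 23| = 2|s + 7| < eps whenever |s + 7| < delta.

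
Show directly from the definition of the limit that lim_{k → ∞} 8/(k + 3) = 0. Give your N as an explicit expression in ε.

N = 8/ε

Let ε > 0. For k ≥ 1, |8/(k + 3) − 0| = 8/(k + 3) ≤ 8/k.
We need 8/k < ε, i.e. k > 8/ε.
Take N = 8/ε. If k > N then |8/(k + 3)| ≤ 8/k < ε.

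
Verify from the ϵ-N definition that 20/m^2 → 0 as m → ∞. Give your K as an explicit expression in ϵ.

Suppose ϵ > 0. For m ≥ 1, |20/m^2 − 0| = 20/m^2.
20/m^2 < ϵ ⇔ m^2 > 20/ϵ ⇔ m > (20/ϵ)^{1/2}.
Take K = (20/ϵ)^{1/2}. Then m > K implies 20/m^2 < ϵ.

K = (20/ϵ)^{1/2}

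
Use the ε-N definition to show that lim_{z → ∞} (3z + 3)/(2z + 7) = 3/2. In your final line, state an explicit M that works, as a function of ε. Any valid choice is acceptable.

Let ε > 0 be given. We seek M > 0 such that z > M implies |(3z + 3)/(2z + 7) − (3/2)| < ε.
(3z + 3)/(2z + 7) − (3/2) = (2(3z + 3) − 3(2z + 7)) / (2(2z + 7)) = -15/(2(2z + 7)).
For z > 0 we have 2z + 7 > 2z, so |(3z + 3)/(2z + 7) − (3/2)| = 15/(2(2z + 7)) < 15/(2·2z) = (15/4)/z.
Thus |(3z + 3)/(2z + 7) − (3/2)| < ε whenever z > (15/4)/ε.
Take M = (15/4)/ε. If z > M then |(3z + 3)/(2z + 7) − (3/2)| < (15/4)/z < ε.

M = (15/4)/ε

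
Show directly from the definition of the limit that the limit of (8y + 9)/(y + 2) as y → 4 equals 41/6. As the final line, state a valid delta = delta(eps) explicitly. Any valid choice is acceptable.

delta = min(3, (18/7)eps)

Suppose eps > 0. We want delta > 0 with 0 < |y − 4| < delta ⇒ |(8y + 9)/(y + 2) − (41/6)| < eps.
Combining over a common denominator, (8y + 9)/(y + 2) − (41/6) = [(8y + 9)·6 − 41·(y + 2)] / [6·(y + 2)] = 7(y − 4) / (6(y + 2)).
So |(8y + 9)/(y + 2) − (41/6)| = 7|y − 4| / (6·|y + 2|).
Restrict delta ≤ 3. Then |y − 4| < 3 gives |y + 2| = |(y − 4) + 6| ≥ 6 − 3 = 3.
Hence |(8y + 9)/(y + 2) − (41/6)| < 7|y − 4|/(6·3) = (7/18)|y − 4|, which is < eps once |y − 4| < (18/7)eps.
Take delta = min(3, (18/7)eps). Then 0 < |y − 4| < delta forces both bounds, so |(8y + 9)/(y + 2) − (41/6)| < eps.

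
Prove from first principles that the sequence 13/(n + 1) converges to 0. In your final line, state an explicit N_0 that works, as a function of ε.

N_0 = 13/ε

Suppose ε > 0. For n ≥ 1, |13/(n + 1) − 0| = 13/(n + 1) ≤ 13/n.
We need 13/n < ε, i.e. n > 13/ε.
Take N_0 = 13/ε. If n > N_0 then |13/(n + 1)| ≤ 13/n < ε.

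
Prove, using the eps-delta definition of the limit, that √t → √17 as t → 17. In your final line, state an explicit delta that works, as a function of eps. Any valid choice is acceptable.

delta = min(17, √17·eps)

Suppose eps > 0. We want delta > 0 such that 0 < |t − 17| < delta implies |√t − √17| < eps.
Rationalise: √t − √17 = (t − 17)/(√t + √17), so |√t − √17| = |t − 17|/(√t + √17).
Restrict delta ≤ 17 so that |t − 17| < 17 forces t > 0, and then √t + √17 > √17.
Hence |√t − √17| < |t − 17|/√17, which is < eps once |t − 17| < √17·eps.
Take delta = min(17, √17·eps). If 0 < |t − 17| < delta then t > 0 and |√t − √17| < |t − 17|/√17 < eps.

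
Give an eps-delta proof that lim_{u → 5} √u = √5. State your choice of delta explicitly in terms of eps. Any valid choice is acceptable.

delta = min(5, √5·eps)

Suppose eps > 0. We want delta > 0 such that 0 < |u − 5| < delta implies |√u − √5| < eps.
Multiplying by the conjugate, |√u − √5| = |u − 5|/(√u + √5).
Restrict delta ≤ 5 so that |u − 5| < 5 forces u > 0, and then √u + √5 > √5.
Hence |√u − √5| < |u − 5|/√5, which is < eps once |u − 5| < √5·eps.
Take delta = min(5, √5·eps). If 0 < |u − 5| < delta then u > 0 and |√u − √5| < |u − 5|/√5 < eps.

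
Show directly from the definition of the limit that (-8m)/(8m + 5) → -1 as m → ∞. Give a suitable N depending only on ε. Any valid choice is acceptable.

Suppose ε > 0. For m ≥ 1, |(-8m)/(8m + 5) + 1| = |40|/(8(8m + 5)) = 40/(8(8m + 5)).
Since 8m + 5 ≥ 8m for m ≥ 1, this is ≤ 40/(8·8m) = (5/8)/m.
So |(-8m)/(8m + 5) + 1| < ε whenever m > (5/8)/ε.
Take N = (5/8)/ε. If m > N then |(-8m)/(8m + 5) + 1| ≤ (5/8)/m < ε.

N = (5/8)/ε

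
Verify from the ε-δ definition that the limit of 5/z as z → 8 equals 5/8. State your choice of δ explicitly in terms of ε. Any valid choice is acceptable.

δ = min(4, (32/5)ε)

Let ε > 0. We seek δ > 0 such that 0 < |z − 8| < δ implies |5/z − (5/8)| < ε.
|5/z − (5/8)| = 5·|8 − z|/(8·|z|) = 5|z − 8|/(8|z|).
Restrict δ ≤ 4. Then |z − 8| < 4 gives |z| > 4, so 8|z| > 32.
Then |5/z − (5/8)| < 5|z − 8|/32, which is < ε when |z − 8| < (32/5)ε.
Take δ = min(4, (32/5)ε). Then 0 < |z − 8| < δ gives both |z − 8| < 4 and |z − 8| < (32/5)ε, so |5/z − (5/8)| < ε.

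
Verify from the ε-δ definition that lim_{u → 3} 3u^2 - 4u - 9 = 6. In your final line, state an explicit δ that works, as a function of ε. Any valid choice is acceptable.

δ = min(1, ε/17)

Fix ε > 0. We want δ > 0 such that 0 < |u − 3| < δ implies |(3u^2 - 4u - 9) − 6| < ε.
(3u^2 - 4u - 9) − 6 = 3u^2 - 4u - 15 = (u − 3)(3u + 5).
So |(3u^2 - 4u - 9) − 6| = |u − 3|·|3u + 5|.
Assume first that |u − 3| < 1, so |u| < 4. Then |3u + 5| ≤ 3·4 + 5 = 17.
Hence |(3u^2 - 4u - 9) − 6| ≤ 17|u − 3| < ε provided |u − 3| < ε/17.
Take δ = min(1, ε/17). Then 0 < |u − 3| < δ gives both |u − 3| < 1 and |u − 3| < ε/17, so |(3u^2 - 4u - 9) − 6| < ε.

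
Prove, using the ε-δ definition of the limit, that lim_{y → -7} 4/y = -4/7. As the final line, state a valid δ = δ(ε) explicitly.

δ = min(7/2, (49/8)ε)

Fix ε > 0. We seek δ > 0 such that 0 < |y + 7| < δ implies |4/y + 4/7| < ε.
|4/y + 4/7| = 4·|-7 − y|/(7·|y|) = 4|y + 7|/(7|y|).
Restrict δ ≤ 7/2. Then |y + 7| < 7/2 gives |y| > 7/2, so 7|y| > 49/2.
Then |4/y + 4/7| < 4|y + 7|/(49/2), which is < ε when |y + 7| < (49/8)ε.
Take δ = min(7/2, (49/8)ε). Then 0 < |y + 7| < δ gives both |y + 7| < 7/2 and |y + 7| < (49/8)ε, so |4/y + 4/7| < ε.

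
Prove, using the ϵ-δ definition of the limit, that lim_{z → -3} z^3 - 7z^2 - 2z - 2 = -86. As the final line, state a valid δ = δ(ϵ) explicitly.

δ = min(1, ϵ/84)

Fix ϵ > 0. We want δ > 0 such that 0 < |z + 3| < δ implies |(z^3 - 7z^2 - 2z - 2) + 86| < ϵ.
(z^3 - 7z^2 - 2z - 2) + 86 = z^3 - 7z^2 - 2z + 84 = (z + 3)(z^2 - 10z + 28).
So |(z^3 - 7z^2 - 2z - 2) + 86| = |z + 3|·|z^2 - 10z + 28|.
Assume first that |z + 3| < 1, so |z| < 4. Then |z^2 - 10z + 28| ≤ 4^2 + 10·4 + 28 = 84.
Hence |(z^3 - 7z^2 - 2z - 2) + 86| ≤ 84|z + 3| < ϵ provided |z + 3| < ϵ/84.
Take δ = min(1, ϵ/84). Then 0 < |z + 3| < δ gives both |z + 3| < 1 and |z + 3| < ϵ/84, so |(z^3 - 7z^2 - 2z - 2) + 86| < ϵ.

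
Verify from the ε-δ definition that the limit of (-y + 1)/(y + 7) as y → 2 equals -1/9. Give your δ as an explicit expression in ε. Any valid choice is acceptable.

δ = min(9/2, (81/16)ε)

Fix ε > 0. We want δ > 0 with 0 < |y − 2| < δ ⇒ |(-y + 1)/(y + 7) + 1/9| < ε.
Combining over a common denominator, (-y + 1)/(y + 7) + 1/9 = [(-y + 1)·9 − (-1)·(y + 7)] / [9·(y + 7)] = -8(y − 2) / (9(y + 7)).
So |(-y + 1)/(y + 7) + 1/9| = 8|y − 2| / (9·|y + 7|).
Require δ ≤ 9/2, so |y + 7| ≥ |9| − |y − 2| > 9 − 9/2 = 9/2.
Hence |(-y + 1)/(y + 7) + 1/9| < 8|y − 2|/(9·(9/2)) = (16/81)|y − 2|, which is < ε once |y − 2| < (81/16)ε.
Take δ = min(9/2, (81/16)ε). Then 0 < |y − 2| < δ forces both bounds, so |(-y + 1)/(y + 7) + 1/9| < ε.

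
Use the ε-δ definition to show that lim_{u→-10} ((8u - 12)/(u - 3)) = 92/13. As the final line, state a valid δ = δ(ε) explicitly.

Let ε > 0. We want δ > 0 with 0 < |u + 10| < δ ⇒ |(8u - 12)/(u - 3) − (92/13)| < ε.
Combining over a common denominator, (8u - 12)/(u - 3) − (92/13) = [(8u - 12)·(-13) − (-92)·(u - 3)] / [(-13)·(u - 3)] = -12(u + 10) / ((-13)(u - 3)).
So |(8u - 12)/(u - 3) − (92/13)| = 12|u + 10| / (13·|u − 3|).
Restrict δ ≤ 13/2. Then |u + 10| < 13/2 gives |u − 3| = |(u + 10) + (-13)| ≥ 13 − 13/2 = 13/2.
Hence |(8u - 12)/(u - 3) − (92/13)| < 12|u + 10|/(13·(13/2)) = (24/169)|u + 10|, which is < ε once |u + 10| < (169/24)ε.
Take δ = min(13/2, (169/24)ε). Then 0 < |u + 10| < δ forces both bounds, so |(8u - 12)/(u - 3) − (92/13)| < ε.

δ = min(13/2, (169/24)ε)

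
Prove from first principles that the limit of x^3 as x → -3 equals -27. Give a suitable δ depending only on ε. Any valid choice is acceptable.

Fix ε > 0. We seek δ > 0 with 0 < |x + 3| < δ ⇒ |x^3 + 27| < ε.
Factor: x^3 + 27 = (x + 3)(x^2 - 3x + 9), so |x^3 + 27| = |x + 3|·|x^2 - 3x + 9|.
Restrict δ ≤ 1. Then |x + 3| < 1 gives |x| < 4, so by the triangle inequality |x^2 - 3x + 9| ≤ 4^2 + 3·4 + 9 = 37.
Hence |x^3 + 27| ≤ 37|x + 3|, which is < ε once |x + 3| < ε/37.
Take δ = min(1, ε/37). If 0 < |x + 3| < δ then both bounds hold and |x^3 + 27| ≤ 37|x + 3| < 37·(ε/37) = ε.

δ = min(1, ε/37)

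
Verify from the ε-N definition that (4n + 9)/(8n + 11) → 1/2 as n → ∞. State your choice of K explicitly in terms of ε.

Fix ε > 0. For n ≥ 1, |(4n + 9)/(8n + 11) − (1/2)| = |28|/(8(8n + 11)) = 28/(8(8n + 11)).
Since 8n + 11 ≥ 8n for n ≥ 1, this is ≤ 28/(8·8n) = (7/16)/n.
So |(4n + 9)/(8n + 11) − (1/2)| < ε whenever n > (7/16)/ε.
Take K = (7/16)/ε. If n > K then |(4n + 9)/(8n + 11) − (1/2)| ≤ (7/16)/n < ε.

K = (7/16)/ε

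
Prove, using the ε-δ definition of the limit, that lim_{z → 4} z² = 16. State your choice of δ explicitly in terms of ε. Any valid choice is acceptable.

Suppose ε > 0. We seek δ > 0 with 0 < |z − 4| < δ ⇒ |z² − 16| < ε.
Factor: z² − 16 = (z − 4)(z + 4), so |z² − 16| = |z − 4|·|z + 4|.
Impose δ ≤ 1 so that |z| < 5; then |z + 4| ≤ 9.
Hence |z² − 16| ≤ 9|z − 4|, which is < ε once |z − 4| < ε/9.
Take δ = min(1, ε/9). If 0 < |z − 4| < δ then both bounds hold and |z² − 16| ≤ 9|z − 4| < 9·(ε/9) = ε.

δ = min(1, ε/9)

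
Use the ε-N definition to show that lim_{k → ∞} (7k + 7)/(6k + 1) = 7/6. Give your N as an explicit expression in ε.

N = (35/36)/ε

Let ε > 0 be given. For k ≥ 1, |(7k + 7)/(6k + 1) − (7/6)| = |35|/(6(6k + 1)) = 35/(6(6k + 1)).
Since 6k + 1 ≥ 6k for k ≥ 1, this is ≤ 35/(6·6k) = (35/36)/k.
So |(7k + 7)/(6k + 1) − (7/6)| < ε whenever k > (35/36)/ε.
Take N = (35/36)/ε. If k > N then |(7k + 7)/(6k + 1) − (7/6)| ≤ (35/36)/k < ε.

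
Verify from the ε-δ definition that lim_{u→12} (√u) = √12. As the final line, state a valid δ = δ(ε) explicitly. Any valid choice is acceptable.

Let ε > 0. We want δ > 0 such that 0 < |u − 12| < δ implies |√u − √12| < ε.
Rationalise: √u − √12 = (u − 12)/(√u + √12), so |√u − √12| = |u − 12|/(√u + √12).
Restrict δ ≤ 12 so that |u − 12| < 12 forces u > 0, and then √u + √12 > √12.
Hence |√u − √12| < |u − 12|/√12, which is < ε once |u − 12| < √12·ε.
Take δ = min(12, √12·ε). If 0 < |u − 12| < δ then u > 0 and |√u − √12| < |u − 12|/√12 < ε.

δ = min(12, √12·ε)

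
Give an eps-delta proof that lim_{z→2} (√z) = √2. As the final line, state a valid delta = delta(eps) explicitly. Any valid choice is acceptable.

Fix eps > 0. We want delta > 0 such that 0 < |z − 2| < delta implies |√z − √2| < eps.
Rationalise: √z − √2 = (z − 2)/(√z + √2), so |√z − √2| = |z − 2|/(√z + √2).
Restrict delta ≤ 2 so that |z − 2| < 2 forces z > 0, and then √z + √2 > √2.
Hence |√z − √2| < |z − 2|/√2, which is < eps once |z − 2| < √2·eps.
Take delta = min(2, √2·eps). If 0 < |z − 2| < delta then z > 0 and |√z − √2| < |z − 2|/√2 < eps.

delta = min(2, √2·eps)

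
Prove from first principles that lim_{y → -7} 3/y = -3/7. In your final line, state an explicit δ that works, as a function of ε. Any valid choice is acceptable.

Fix ε > 0. We seek δ > 0 such that 0 < |y + 7| < δ implies |3/y + 3/7| < ε.
|3/y + 3/7| = 3·|-7 − y|/(7·|y|) = 3|y + 7|/(7|y|).
Require δ ≤ 7/2 so that |y| > 7 − 7/2 = 7/2, hence 7|y| > 49/2.
Then |3/y + 3/7| < 3|y + 7|/(49/2), which is < ε when |y + 7| < (49/6)ε.
Take δ = min(7/2, (49/6)ε). Then 0 < |y + 7| < δ gives both |y + 7| < 7/2 and |y + 7| < (49/6)ε, so |3/y + 3/7| < ε.

δ = min(7/2, (49/6)ε)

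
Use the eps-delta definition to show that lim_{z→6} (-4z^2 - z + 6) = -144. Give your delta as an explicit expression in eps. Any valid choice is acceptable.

Suppose eps > 0. We want delta > 0 such that 0 < |z − 6| < delta implies |(-4z^2 - z + 6) + 144| < eps.
(-4z^2 - z + 6) + 144 = -4z^2 - z + 150 = (z − 6)(-4z - 25).
So |(-4z^2 - z + 6) + 144| = |z − 6|·|-4z - 25|.
Assume first that |z − 6| < 1, so |z| < 7. Then |-4z - 25| ≤ 4·7 + 25 = 53.
Hence |(-4z^2 - z + 6) + 144| ≤ 53|z − 6| < eps provided |z − 6| < eps/53.
Take delta = min(1, eps/53). Then 0 < |z − 6| < delta gives both |z − 6| < 1 and |z − 6| < eps/53, so |(-4z^2 - z + 6) + 144| < eps.

delta = min(1, eps/53)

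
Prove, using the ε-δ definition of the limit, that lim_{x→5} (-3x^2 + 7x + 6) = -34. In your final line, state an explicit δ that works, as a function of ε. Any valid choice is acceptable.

Suppose ε > 0. We want δ > 0 such that 0 < |x − 5| < δ implies |(-3x^2 + 7x + 6) + 34| < ε.
(-3x^2 + 7x + 6) + 34 = -3x^2 + 7x + 40 = (x − 5)(-3x - 8).
So |(-3x^2 + 7x + 6) + 34| = |x − 5|·|-3x - 8|.
Require δ ≤ 1. Then |x − 5| < 1 gives |x| < 6, and by the triangle inequality |-3x - 8| ≤ 3·6 + 8 = 26.
Hence |(-3x^2 + 7x + 6) + 34| ≤ 26|x − 5| < ε provided |x − 5| < ε/26.
Choosing δ = min(1, ε/26) ensures both conditions, hence |(-3x^2 + 7x + 6) + 34| < ε.

δ = min(1, ε/26)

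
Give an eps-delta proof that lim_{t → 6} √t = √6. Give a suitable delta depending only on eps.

delta = min(6, √6·eps)

Suppose eps > 0. We want delta > 0 such that 0 < |t − 6| < delta implies |√t − √6| < eps.
Multiplying by the conjugate, |√t − √6| = |t − 6|/(√t + √6).
Restrict delta ≤ 6 so that |t − 6| < 6 forces t > 0, and then √t + √6 > √6.
Hence |√t − √6| < |t − 6|/√6, which is < eps once |t − 6| < √6·eps.
Take delta = min(6, √6·eps). If 0 < |t − 6| < delta then t > 0 and |√t − √6| < |t − 6|/√6 < eps.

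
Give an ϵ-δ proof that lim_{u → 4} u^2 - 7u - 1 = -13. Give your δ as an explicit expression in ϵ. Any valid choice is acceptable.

Let ϵ > 0. We want δ > 0 such that 0 < |u − 4| < δ implies |(u^2 - 7u - 1) + 13| < ϵ.
(u^2 - 7u - 1) + 13 = u^2 - 7u + 12 = (u − 4)(u - 3).
So |(u^2 - 7u - 1) + 13| = |u − 4|·|u - 3|.
Assume first that |u − 4| < 1, so |u| < 5. Then |u - 3| ≤ 5 + 3 = 8.
Hence |(u^2 - 7u - 1) + 13| ≤ 8|u − 4| < ϵ provided |u − 4| < ϵ/8.
Choosing δ = min(1, ϵ/8) ensures both conditions, hence |(u^2 - 7u - 1) + 13| < ϵ.

δ = min(1, ϵ/8)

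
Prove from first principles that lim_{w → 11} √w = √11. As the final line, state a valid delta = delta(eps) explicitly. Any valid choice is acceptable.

Let eps > 0. We want delta > 0 such that 0 < |w − 11| < delta implies |√w − √11| < eps.
Multiplying by the conjugate, |√w − √11| = |w − 11|/(√w + √11).
Restrict delta ≤ 11 so that |w − 11| < 11 forces w > 0, and then √w + √11 > √11.
Hence |√w − √11| < |w − 11|/√11, which is < eps once |w − 11| < √11·eps.
Take delta = min(11, √11·eps). If 0 < |w − 11| < delta then w > 0 and |√w − √11| < |w − 11|/√11 < eps.

delta = min(11, √11·eps)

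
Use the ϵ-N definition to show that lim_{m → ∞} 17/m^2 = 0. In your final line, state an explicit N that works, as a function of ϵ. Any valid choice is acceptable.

Let ϵ > 0 be given. For m ≥ 1, |17/m^2 − 0| = 17/m^2.
17/m^2 < ϵ ⇔ m^2 > 17/ϵ ⇔ m > (17/ϵ)^{1/2}.
Take N = (17/ϵ)^{1/2}. Then m > N implies 17/m^2 < ϵ.

N = (17/ϵ)^{1/2}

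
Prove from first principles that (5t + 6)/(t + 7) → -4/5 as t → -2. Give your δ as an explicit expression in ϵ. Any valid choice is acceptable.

δ = min(5/2, (25/58)ϵ)

Suppose ϵ > 0. We want δ > 0 with 0 < |t + 2| < δ ⇒ |(5t + 6)/(t + 7) + 4/5| < ϵ.
Combining over a common denominator, (5t + 6)/(t + 7) + 4/5 = [(5t + 6)·5 − (-4)·(t + 7)] / [5·(t + 7)] = 29(t + 2) / (5(t + 7)).
So |(5t + 6)/(t + 7) + 4/5| = 29|t + 2| / (5·|t + 7|).
Restrict δ ≤ 5/2. Then |t + 2| < 5/2 gives |t + 7| = |(t + 2) + 5| ≥ 5 − 5/2 = 5/2.
Hence |(5t + 6)/(t + 7) + 4/5| < 29|t + 2|/(5·(5/2)) = (58/25)|t + 2|, which is < ϵ once |t + 2| < (25/58)ϵ.
Take δ = min(5/2, (25/58)ϵ). Then 0 < |t + 2| < δ forces both bounds, so |(5t + 6)/(t + 7) + 4/5| < ϵ.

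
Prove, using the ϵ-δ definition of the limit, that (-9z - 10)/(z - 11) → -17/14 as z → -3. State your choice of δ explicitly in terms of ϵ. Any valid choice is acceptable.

Suppose ϵ > 0. We want δ > 0 with 0 < |z + 3| < δ ⇒ |(-9z - 10)/(z - 11) + 17/14| < ϵ.
Combining over a common denominator, (-9z - 10)/(z - 11) + 17/14 = [(-9z - 10)·(-14) − 17·(z - 11)] / [(-14)·(z - 11)] = 109(z + 3) / ((-14)(z - 11)).
So |(-9z - 10)/(z - 11) + 17/14| = 109|z + 3| / (14·|z − 11|).
Require δ ≤ 7, so |z − 11| ≥ |-14| − |z + 3| > 14 − 7 = 7.
Hence |(-9z - 10)/(z - 11) + 17/14| < 109|z + 3|/(14·7) = (109/98)|z + 3|, which is < ϵ once |z + 3| < (98/109)ϵ.
Take δ = min(7, (98/109)ϵ). Then 0 < |z + 3| < δ forces both bounds, so |(-9z - 10)/(z - 11) + 17/14| < ϵ.

δ = min(7, (98/109)ϵ)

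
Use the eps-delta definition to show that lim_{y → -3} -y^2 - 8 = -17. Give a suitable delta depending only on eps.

delta = min(1, eps/7)

Let eps > 0. We want delta > 0 such that 0 < |y + 3| < delta implies |(-y^2 - 8) + 17| < eps.
(-y^2 - 8) + 17 = -y^2 + 9 = (y + 3)(-y + 3).
So |(-y^2 - 8) + 17| = |y + 3|·|-y + 3|.
Assume first that |y + 3| < 1, so |y| < 4. Then |-y + 3| ≤ 4 + 3 = 7.
Hence |(-y^2 - 8) + 17| ≤ 7|y + 3| < eps provided |y + 3| < eps/7.
Take delta = min(1, eps/7). Then 0 < |y + 3| < delta gives both |y + 3| < 1 and |y + 3| < eps/7, so |(-y^2 - 8) + 17| < eps.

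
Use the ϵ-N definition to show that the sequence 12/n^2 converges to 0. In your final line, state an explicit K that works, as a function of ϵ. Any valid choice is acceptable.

Fix ϵ > 0. For n ≥ 1, |12/n^2 − 0| = 12/n^2.
12/n^2 < ϵ ⇔ n^2 > 12/ϵ ⇔ n > (12/ϵ)^{1/2}.
Take K = (12/ϵ)^{1/2}. Then n > K implies 12/n^2 < ϵ.

K = (12/ϵ)^{1/2}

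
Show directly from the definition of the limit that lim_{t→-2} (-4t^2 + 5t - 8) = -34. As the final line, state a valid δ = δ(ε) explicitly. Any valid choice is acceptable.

δ = min(1, ε/25)

Let ε > 0. We want δ > 0 such that 0 < |t + 2| < δ implies |(-4t^2 + 5t - 8) + 34| < ε.
(-4t^2 + 5t - 8) + 34 = -4t^2 + 5t + 26 = (t + 2)(-4t + 13).
So |(-4t^2 + 5t - 8) + 34| = |t + 2|·|-4t + 13|.
Require δ ≤ 1. Then |t + 2| < 1 gives |t| < 3, and by the triangle inequality |-4t + 13| ≤ 4·3 + 13 = 25.
Hence |(-4t^2 + 5t - 8) + 34| ≤ 25|t + 2| < ε provided |t + 2| < ε/25.
Choosing δ = min(1, ε/25) ensures both conditions, hence |(-4t^2 + 5t - 8) + 34| < ε.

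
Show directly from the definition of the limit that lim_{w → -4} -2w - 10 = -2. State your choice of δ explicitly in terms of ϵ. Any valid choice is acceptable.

δ = ϵ/2

Fix ϵ > 0. We need δ > 0 so that 0 < |w + 4| < δ implies |(-2w - 10) + 2| < ϵ.
Since (-2w - 10) + 2 = -2(w + 4), we have |(-2w - 10) + 2| = 2|w + 4|.
Thus it suffices that |w + 4| < ϵ/2.
Take δ = ϵ/2. If 0 < |w + 4| < δ then |(-2w - 10) + 2| = 2|w + 4| < 2·(ϵ/2) = ϵ.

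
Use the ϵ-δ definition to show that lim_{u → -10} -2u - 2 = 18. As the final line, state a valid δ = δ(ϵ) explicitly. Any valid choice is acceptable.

δ = ϵ/2

Let ϵ > 0 be given. We need δ > 0 so that 0 < |u + 10| < δ implies |(-2u - 2) − 18| < ϵ.
Since (-2u - 2) − 18 = -2(u + 10), we have |(-2u - 2) − 18| = 2|u + 10|.
So 2|u + 10| < ϵ exactly when |u + 10| < ϵ/2.
Choosing δ = ϵ/2 gives |(-2u - 2) − 18| = 2|u + 10| < ϵ whenever |u + 10| < δ.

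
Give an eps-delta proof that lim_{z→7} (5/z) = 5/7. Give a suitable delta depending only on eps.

Fix eps > 0. We seek delta > 0 such that 0 < |z − 7| < delta implies |5/z − (5/7)| < eps.
|5/z − (5/7)| = 5·|7 − z|/(7·|z|) = 5|z − 7|/(7|z|).
Require delta ≤ 7/2 so that |z| > 7 − 7/2 = 7/2, hence 7|z| > 49/2.
Then |5/z − (5/7)| < 5|z − 7|/(49/2), which is < eps when |z − 7| < (49/10)eps.
Take delta = min(7/2, (49/10)eps). Then 0 < |z − 7| < delta gives both |z − 7| < 7/2 and |z − 7| < (49/10)eps, so |5/z − (5/7)| < eps.

delta = min(7/2, (49/10)eps)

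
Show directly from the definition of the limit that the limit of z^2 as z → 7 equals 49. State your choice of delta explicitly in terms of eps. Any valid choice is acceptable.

delta = min(1, eps/15)

Suppose eps > 0. We seek delta > 0 with 0 < |z − 7| < delta ⇒ |z^2 − 49| < eps.
Factor: z^2 − 49 = (z − 7)(z + 7), so |z^2 − 49| = |z − 7|·|z + 7|.
Impose delta ≤ 1 so that |z| < 8; then |z + 7| ≤ 15.
Hence |z^2 − 49| ≤ 15|z − 7|, which is < eps once |z − 7| < eps/15.
Take delta = min(1, eps/15). If 0 < |z − 7| < delta then both bounds hold and |z^2 − 49| ≤ 15|z − 7| < 15·(eps/15) = eps.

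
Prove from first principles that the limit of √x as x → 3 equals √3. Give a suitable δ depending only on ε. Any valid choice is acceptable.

δ = min(3, √3·ε)

Let ε > 0. We want δ > 0 such that 0 < |x − 3| < δ implies |√x − √3| < ε.
Rationalise: √x − √3 = (x − 3)/(√x + √3), so |√x − √3| = |x − 3|/(√x + √3).
Restrict δ ≤ 3 so that |x − 3| < 3 forces x > 0, and then √x + √3 > √3.
Hence |√x − √3| < |x − 3|/√3, which is < ε once |x − 3| < √3·ε.
Take δ = min(3, √3·ε). If 0 < |x − 3| < δ then x > 0 and |√x − √3| < |x − 3|/√3 < ε.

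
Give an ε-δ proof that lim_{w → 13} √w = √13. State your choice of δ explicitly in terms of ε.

Suppose ε > 0. We want δ > 0 such that 0 < |w − 13| < δ implies |√w − √13| < ε.
Rationalise: √w − √13 = (w − 13)/(√w + √13), so |√w − √13| = |w − 13|/(√w + √13).
Restrict δ ≤ 13 so that |w − 13| < 13 forces w > 0, and then √w + √13 > √13.
Hence |√w − √13| < |w − 13|/√13, which is < ε once |w − 13| < √13·ε.
Take δ = min(13, √13·ε). If 0 < |w − 13| < δ then w > 0 and |√w − √13| < |w − 13|/√13 < ε.

δ = min(13, √13·ε)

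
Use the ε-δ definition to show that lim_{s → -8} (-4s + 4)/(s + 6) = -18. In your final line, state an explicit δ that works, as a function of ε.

Let ε > 0 be given. We want δ > 0 with 0 < |s + 8| < δ ⇒ |(-4s + 4)/(s + 6) + 18| < ε.
Combining over a common denominator, (-4s + 4)/(s + 6) + 18 = [(-4s + 4)·(-2) − 36·(s + 6)] / [(-2)·(s + 6)] = -28(s + 8) / ((-2)(s + 6)).
So |(-4s + 4)/(s + 6) + 18| = 28|s + 8| / (2·|s + 6|).
Require δ ≤ 1, so |s + 6| ≥ |-2| − |s + 8| > 2 − 1 = 1.
Hence |(-4s + 4)/(s + 6) + 18| < 28|s + 8|/(2·1) = 14|s + 8|, which is < ε once |s + 8| < (1/14)ε.
Take δ = min(1, (1/14)ε). Then 0 < |s + 8| < δ forces both bounds, so |(-4s + 4)/(s + 6) + 18| < ε.

δ = min(1, (1/14)ε)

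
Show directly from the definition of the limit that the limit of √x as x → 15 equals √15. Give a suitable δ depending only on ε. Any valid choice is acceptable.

Suppose ε > 0. We want δ > 0 such that 0 < |x − 15| < δ implies |√x − √15| < ε.
Multiplying by the conjugate, |√x − √15| = |x − 15|/(√x + √15).
Restrict δ ≤ 15 so that |x − 15| < 15 forces x > 0, and then √x + √15 > √15.
Hence |√x − √15| < |x − 15|/√15, which is < ε once |x − 15| < √15·ε.
Take δ = min(15, √15·ε). If 0 < |x − 15| < δ then x > 0 and |√x − √15| < |x − 15|/√15 < ε.

δ = min(15, √15·ε)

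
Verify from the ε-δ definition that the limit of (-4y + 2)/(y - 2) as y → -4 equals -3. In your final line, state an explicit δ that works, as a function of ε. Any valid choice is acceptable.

δ = min(3, 3ε)

Suppose ε > 0. We want δ > 0 with 0 < |y + 4| < δ ⇒ |(-4y + 2)/(y - 2) + 3| < ε.
Combining over a common denominator, (-4y + 2)/(y - 2) + 3 = [(-4y + 2)·(-6) − 18·(y - 2)] / [(-6)·(y - 2)] = 6(y + 4) / ((-6)(y - 2)).
So |(-4y + 2)/(y - 2) + 3| = 6|y + 4| / (6·|y − 2|).
Restrict δ ≤ 3. Then |y + 4| < 3 gives |y − 2| = |(y + 4) + (-6)| ≥ 6 − 3 = 3.
Hence |(-4y + 2)/(y - 2) + 3| < 6|y + 4|/(6·3) = (1/3)|y + 4|, which is < ε once |y + 4| < 3ε.
Take δ = min(3, 3ε). Then 0 < |y + 4| < δ forces both bounds, so |(-4y + 2)/(y - 2) + 3| < ε.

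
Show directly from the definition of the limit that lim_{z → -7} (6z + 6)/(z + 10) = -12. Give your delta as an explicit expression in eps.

delta = min(3/2, (1/12)eps)

Suppose eps > 0. We want delta > 0 with 0 < |z + 7| < delta ⇒ |(6z + 6)/(z + 10) + 12| < eps.
Combining over a common denominator, (6z + 6)/(z + 10) + 12 = [(6z + 6)·3 − (-36)·(z + 10)] / [3·(z + 10)] = 54(z + 7) / (3(z + 10)).
So |(6z + 6)/(z + 10) + 12| = 54|z + 7| / (3·|z + 10|).
Restrict delta ≤ 3/2. Then |z + 7| < 3/2 gives |z + 10| = |(z + 7) + 3| ≥ 3 − 3/2 = 3/2.
Hence |(6z + 6)/(z + 10) + 12| < 54|z + 7|/(3·(3/2)) = 12|z + 7|, which is < eps once |z + 7| < (1/12)eps.
Take delta = min(3/2, (1/12)eps). Then 0 < |z + 7| < delta forces both bounds, so |(6z + 6)/(z + 10) + 12| < eps.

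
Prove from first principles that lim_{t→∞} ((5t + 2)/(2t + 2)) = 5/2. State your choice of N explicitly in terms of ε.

Let ε > 0 be given. We seek N > 0 such that t > N implies |(5t + 2)/(2t + 2) − (5/2)| < ε.
(5t + 2)/(2t + 2) − (5/2) = (2(5t + 2) − 5(2t + 2)) / (2(2t + 2)) = -6/(2(2t + 2)).
For t > 0 we have 2t + 2 > 2t, so |(5t + 2)/(2t + 2) − (5/2)| = 6/(2(2t + 2)) < 6/(2·2t) = (3/2)/t.
Thus |(5t + 2)/(2t + 2) − (5/2)| < ε whenever t > (3/2)/ε.
Take N = (3/2)/ε. If t > N then |(5t + 2)/(2t + 2) − (5/2)| < (3/2)/t < ε.

N = (3/2)/ε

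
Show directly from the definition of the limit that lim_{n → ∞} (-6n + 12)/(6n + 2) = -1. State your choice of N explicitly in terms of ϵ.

Fix ϵ > 0. For n ≥ 1, |(-6n + 12)/(6n + 2) + 1| = |84|/(6(6n + 2)) = 84/(6(6n + 2)).
Since 6n + 2 ≥ 6n for n ≥ 1, this is ≤ 84/(6·6n) = (7/3)/n.
So |(-6n + 12)/(6n + 2) + 1| < ϵ whenever n > (7/3)/ϵ.
Take N = (7/3)/ϵ. If n > N then |(-6n + 12)/(6n + 2) + 1| ≤ (7/3)/n < ϵ.

N = (7/3)/ϵ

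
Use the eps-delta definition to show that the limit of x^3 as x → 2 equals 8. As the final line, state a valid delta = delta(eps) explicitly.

Let eps > 0 be given. We seek delta > 0 with 0 < |x − 2| < delta ⇒ |x^3 − 8| < eps.
Factor: x^3 − 8 = (x − 2)(x^2 + 2x + 4), so |x^3 − 8| = |x − 2|·|x^2 + 2x + 4|.
Impose delta ≤ 1 so that |x| < 3; then |x^2 + 2x + 4| ≤ 19.
Hence |x^3 − 8| ≤ 19|x − 2|, which is < eps once |x − 2| < eps/19.
Take delta = min(1, eps/19). If 0 < |x − 2| < delta then both bounds hold and |x^3 − 8| ≤ 19|x − 2| < 19·(eps/19) = eps.

delta = min(1, eps/19)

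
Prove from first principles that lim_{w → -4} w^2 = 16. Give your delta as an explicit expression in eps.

delta = min(2, eps/10)

Suppose eps > 0. We seek delta > 0 with 0 < |w + 4| < delta ⇒ |w^2 − 16| < eps.
Factor: w^2 − 16 = (w + 4)(w - 4), so |w^2 − 16| = |w + 4|·|w - 4|.
Restrict delta ≤ 2. Then |w + 4| < 2 gives |w| < 6, so by the triangle inequality |w - 4| ≤ 6 + 4 = 10.
Hence |w^2 − 16| ≤ 10|w + 4|, which is < eps once |w + 4| < eps/10.
Take delta = min(2, eps/10). If 0 < |w + 4| < delta then both bounds hold and |w^2 − 16| ≤ 10|w + 4| < 10·(eps/10) = eps.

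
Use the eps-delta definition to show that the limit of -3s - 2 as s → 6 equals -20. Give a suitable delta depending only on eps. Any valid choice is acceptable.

delta = eps/3

Fix eps > 0. We need delta > 0 so that 0 < |s − 6| < delta implies |(-3s - 2) + 20| < eps.
|(-3s - 2) + 20| = |-3s + 18| = 3|s − 6|.
So 3|s − 6| < eps exactly when |s − 6| < eps/3.
Choosing delta = eps/3 gives |(-3s - 2) + 20| = 3|s − 6| < eps whenever |s − 6| < delta.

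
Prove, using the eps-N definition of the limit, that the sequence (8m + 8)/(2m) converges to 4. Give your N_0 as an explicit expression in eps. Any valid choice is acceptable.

Suppose eps > 0. For m ≥ 1, |(8m + 8)/(2m) − 4| = |16|/(2(2m)) = 16/(2(2m)).
Since 2m ≥ 2m for m ≥ 1, this is ≤ 16/(2·2m) = 4/m.
So |(8m + 8)/(2m) − 4| < eps whenever m > 4/eps.
Take N_0 = 4/eps. If m > N_0 then |(8m + 8)/(2m) − 4| ≤ 4/m < eps.

N_0 = 4/eps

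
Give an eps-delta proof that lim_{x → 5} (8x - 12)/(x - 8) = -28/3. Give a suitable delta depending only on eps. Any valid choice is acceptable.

delta = min(3/2, (9/104)eps)

Fix eps > 0. We want delta > 0 with 0 < |x − 5| < delta ⇒ |(8x - 12)/(x - 8) + 28/3| < eps.
Combining over a common denominator, (8x - 12)/(x - 8) + 28/3 = [(8x - 12)·(-3) − 28·(x - 8)] / [(-3)·(x - 8)] = -52(x − 5) / ((-3)(x - 8)).
So |(8x - 12)/(x - 8) + 28/3| = 52|x − 5| / (3·|x − 8|).
Restrict delta ≤ 3/2. Then |x − 5| < 3/2 gives |x − 8| = |(x − 5) + (-3)| ≥ 3 − 3/2 = 3/2.
Hence |(8x - 12)/(x - 8) + 28/3| < 52|x − 5|/(3·(3/2)) = (104/9)|x − 5|, which is < eps once |x − 5| < (9/104)eps.
Take delta = min(3/2, (9/104)eps). Then 0 < |x − 5| < delta forces both bounds, so |(8x - 12)/(x - 8) + 28/3| < eps.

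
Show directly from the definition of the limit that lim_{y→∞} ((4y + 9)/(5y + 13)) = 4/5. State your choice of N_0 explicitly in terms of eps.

Suppose eps > 0. We seek N_0 > 0 such that y > N_0 implies |(4y + 9)/(5y + 13) − (4/5)| < eps.
(4y + 9)/(5y + 13) − (4/5) = (5(4y + 9) − 4(5y + 13)) / (5(5y + 13)) = -7/(5(5y + 13)).
For y > 0 we have 5y + 13 > 5y, so |(4y + 9)/(5y + 13) − (4/5)| = 7/(5(5y + 13)) < 7/(5·5y) = (7/25)/y.
Thus |(4y + 9)/(5y + 13) − (4/5)| < eps whenever y > (7/25)/eps.
Take N_0 = (7/25)/eps. If y > N_0 then |(4y + 9)/(5y + 13) − (4/5)| < (7/25)/y < eps.

N_0 = (7/25)/eps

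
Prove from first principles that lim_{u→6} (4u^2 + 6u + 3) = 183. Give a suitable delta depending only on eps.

delta = min(2, eps/62)

Let eps > 0 be given. We want delta > 0 such that 0 < |u − 6| < delta implies |(4u^2 + 6u + 3) − 183| < eps.
(4u^2 + 6u + 3) − 183 = 4u^2 + 6u - 180 = (u − 6)(4u + 30).
So |(4u^2 + 6u + 3) − 183| = |u − 6|·|4u + 30|.
Require delta ≤ 2. Then |u − 6| < 2 gives |u| < 8, and by the triangle inequality |4u + 30| ≤ 4·8 + 30 = 62.
Hence |(4u^2 + 6u + 3) − 183| ≤ 62|u − 6| < eps provided |u − 6| < eps/62.
Choosing delta = min(2, eps/62) ensures both conditions, hence |(4u^2 + 6u + 3) − 183| < eps.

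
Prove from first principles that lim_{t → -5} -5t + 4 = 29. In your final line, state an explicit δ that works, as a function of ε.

δ = ε/5

Let ε > 0 be given. We need δ > 0 so that 0 < |t + 5| < δ implies |(-5t + 4) − 29| < ε.
Since (-5t + 4) − 29 = -5(t + 5), we have |(-5t + 4) − 29| = 5|t + 5|.
Thus it suffices that |t + 5| < ε/5.
Choosing δ = ε/5 gives |(-5t + 4) − 29| = 5|t + 5| < ε whenever |t + 5| < δ.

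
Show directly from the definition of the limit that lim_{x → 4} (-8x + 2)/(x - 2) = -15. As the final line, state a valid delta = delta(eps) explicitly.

delta = min(1, (1/7)eps)

Let eps > 0 be given. We want delta > 0 with 0 < |x − 4| < delta ⇒ |(-8x + 2)/(x - 2) + 15| < eps.
Combining over a common denominator, (-8x + 2)/(x - 2) + 15 = [(-8x + 2)·2 − (-30)·(x - 2)] / [2·(x - 2)] = 14(x − 4) / (2(x - 2)).
So |(-8x + 2)/(x - 2) + 15| = 14|x − 4| / (2·|x − 2|).
Require delta ≤ 1, so |x − 2| ≥ |2| − |x − 4| > 2 − 1 = 1.
Hence |(-8x + 2)/(x - 2) + 15| < 14|x − 4|/(2·1) = 7|x − 4|, which is < eps once |x − 4| < (1/7)eps.
Take delta = min(1, (1/7)eps). Then 0 < |x − 4| < delta forces both bounds, so |(-8x + 2)/(x - 2) + 15| < eps.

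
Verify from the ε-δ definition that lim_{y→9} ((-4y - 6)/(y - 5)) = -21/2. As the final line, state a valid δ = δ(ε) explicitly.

δ = min(2, (4/13)ε)

Let ε > 0 be given. We want δ > 0 with 0 < |y − 9| < δ ⇒ |(-4y - 6)/(y - 5) + 21/2| < ε.
Combining over a common denominator, (-4y - 6)/(y - 5) + 21/2 = [(-4y - 6)·4 − (-42)·(y - 5)] / [4·(y - 5)] = 26(y − 9) / (4(y - 5)).
So |(-4y - 6)/(y - 5) + 21/2| = 26|y − 9| / (4·|y − 5|).
Restrict δ ≤ 2. Then |y − 9| < 2 gives |y − 5| = |(y − 9) + 4| ≥ 4 − 2 = 2.
Hence |(-4y - 6)/(y - 5) + 21/2| < 26|y − 9|/(4·2) = (13/4)|y − 9|, which is < ε once |y − 9| < (4/13)ε.
Take δ = min(2, (4/13)ε). Then 0 < |y − 9| < δ forces both bounds, so |(-4y - 6)/(y - 5) + 21/2| < ε.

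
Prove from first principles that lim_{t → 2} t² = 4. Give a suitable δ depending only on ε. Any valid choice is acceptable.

δ = min(2, ε/6)

Let ε > 0. We seek δ > 0 with 0 < |t − 2| < δ ⇒ |t² − 4| < ε.
Factor: t² − 4 = (t − 2)(t + 2), so |t² − 4| = |t − 2|·|t + 2|.
Impose δ ≤ 2 so that |t| < 4; then |t + 2| ≤ 6.
Hence |t² − 4| ≤ 6|t − 2|, which is < ε once |t − 2| < ε/6.
Take δ = min(2, ε/6). If 0 < |t − 2| < δ then both bounds hold and |t² − 4| ≤ 6|t − 2| < 6·(ε/6) = ε.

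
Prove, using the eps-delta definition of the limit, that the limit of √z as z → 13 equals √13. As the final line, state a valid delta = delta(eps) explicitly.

delta = min(13, √13·eps)

Let eps > 0. We want delta > 0 such that 0 < |z − 13| < delta implies |√z − √13| < eps.
Rationalise: √z − √13 = (z − 13)/(√z + √13), so |√z − √13| = |z − 13|/(√z + √13).
Restrict delta ≤ 13 so that |z − 13| < 13 forces z > 0, and then √z + √13 > √13.
Hence |√z − √13| < |z − 13|/√13, which is < eps once |z − 13| < √13·eps.
Take delta = min(13, √13·eps). If 0 < |z − 13| < delta then z > 0 and |√z − √13| < |z − 13|/√13 < eps.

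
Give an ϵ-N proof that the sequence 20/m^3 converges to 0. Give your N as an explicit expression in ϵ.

Let ϵ > 0. For m ≥ 1, |20/m^3 − 0| = 20/m^3.
20/m^3 < ϵ ⇔ m^3 > 20/ϵ ⇔ m > (20/ϵ)^{1/3}.
Take N = (20/ϵ)^{1/3}. Then m > N implies 20/m^3 < ϵ.

N = (20/ϵ)^{1/3}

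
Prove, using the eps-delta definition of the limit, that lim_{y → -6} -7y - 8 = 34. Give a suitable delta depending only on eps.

delta = eps/7

Let eps > 0 be given. We need delta > 0 so that 0 < |y + 6| < delta implies |(-7y - 8) − 34| < eps.
|(-7y - 8) − 34| = |-7y - 42| = 7|y + 6|.
So 7|y + 6| < eps exactly when |y + 6| < eps/7.
Take delta = eps/7. If 0 < |y + 6| < delta then |(-7y - 8) − 34| = 7|y + 6| < 7·(eps/7) = eps.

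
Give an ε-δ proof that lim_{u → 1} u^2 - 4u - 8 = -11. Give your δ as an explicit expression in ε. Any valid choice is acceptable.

Suppose ε > 0. We want δ > 0 such that 0 < |u − 1| < δ implies |(u^2 - 4u - 8) + 11| < ε.
(u^2 - 4u - 8) + 11 = u^2 - 4u + 3 = (u − 1)(u - 3).
So |(u^2 - 4u - 8) + 11| = |u − 1|·|u - 3|.
Require δ ≤ 1. Then |u − 1| < 1 gives |u| < 2, and by the triangle inequality |u - 3| ≤ 2 + 3 = 5.
Hence |(u^2 - 4u - 8) + 11| ≤ 5|u − 1| < ε provided |u − 1| < ε/5.
Take δ = min(1, ε/5). Then 0 < |u − 1| < δ gives both |u − 1| < 1 and |u − 1| < ε/5, so |(u^2 - 4u - 8) + 11| < ε.

δ = min(1, ε/5)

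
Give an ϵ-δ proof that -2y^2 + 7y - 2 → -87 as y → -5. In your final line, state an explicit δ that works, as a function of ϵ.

Let ϵ > 0 be given. We want δ > 0 such that 0 < |y + 5| < δ implies |(-2y^2 + 7y - 2) + 87| < ϵ.
(-2y^2 + 7y - 2) + 87 = -2y^2 + 7y + 85 = (y + 5)(-2y + 17).
So |(-2y^2 + 7y - 2) + 87| = |y + 5|·|-2y + 17|.
Assume first that |y + 5| < 2, so |y| < 7. Then |-2y + 17| ≤ 2·7 + 17 = 31.
Hence |(-2y^2 + 7y - 2) + 87| ≤ 31|y + 5| < ϵ provided |y + 5| < ϵ/31.
Take δ = min(2, ϵ/31). Then 0 < |y + 5| < δ gives both |y + 5| < 2 and |y + 5| < ϵ/31, so |(-2y^2 + 7y - 2) + 87| < ϵ.

δ = min(2, ϵ/31)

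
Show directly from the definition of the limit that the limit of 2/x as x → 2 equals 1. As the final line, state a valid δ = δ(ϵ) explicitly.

Let ϵ > 0. We seek δ > 0 such that 0 < |x − 2| < δ implies |2/x − 1| < ϵ.
|2/x − 1| = 2·|2 − x|/(2·|x|) = 2|x − 2|/(2|x|).
Require δ ≤ 1 so that |x| > 2 − 1 = 1, hence 2|x| > 2.
Then |2/x − 1| < 2|x − 2|/2, which is < ϵ when |x − 2| < ϵ.
Take δ = min(1, ϵ). Then 0 < |x − 2| < δ gives both |x − 2| < 1 and |x − 2| < ϵ, so |2/x − 1| < ϵ.

δ = min(1, ϵ)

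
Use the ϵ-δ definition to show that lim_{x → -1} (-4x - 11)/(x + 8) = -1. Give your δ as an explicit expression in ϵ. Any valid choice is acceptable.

Fix ϵ > 0. We want δ > 0 with 0 < |x + 1| < δ ⇒ |(-4x - 11)/(x + 8) + 1| < ϵ.
Combining over a common denominator, (-4x - 11)/(x + 8) + 1 = [(-4x - 11)·7 − (-7)·(x + 8)] / [7·(x + 8)] = -21(x + 1) / (7(x + 8)).
So |(-4x - 11)/(x + 8) + 1| = 21|x + 1| / (7·|x + 8|).
Require δ ≤ 7/2, so |x + 8| ≥ |7| − |x + 1| > 7 − 7/2 = 7/2.
Hence |(-4x - 11)/(x + 8) + 1| < 21|x + 1|/(7·(7/2)) = (6/7)|x + 1|, which is < ϵ once |x + 1| < (7/6)ϵ.
Take δ = min(7/2, (7/6)ϵ). Then 0 < |x + 1| < δ forces both bounds, so |(-4x - 11)/(x + 8) + 1| < ϵ.

δ = min(7/2, (7/6)ϵ)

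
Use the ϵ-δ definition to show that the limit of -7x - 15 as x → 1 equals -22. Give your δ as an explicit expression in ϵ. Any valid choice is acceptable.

Suppose ϵ > 0. We need δ > 0 so that 0 < |x − 1| < δ implies |(-7x - 15) + 22| < ϵ.
Since (-7x - 15) + 22 = -7(x − 1), we have |(-7x - 15) + 22| = 7|x − 1|.
Thus it suffices that |x − 1| < ϵ/7.
Take δ = ϵ/7. If 0 < |x − 1| < δ then |(-7x - 15) + 22| = 7|x − 1| < 7·(ϵ/7) = ϵ.

δ = ϵ/7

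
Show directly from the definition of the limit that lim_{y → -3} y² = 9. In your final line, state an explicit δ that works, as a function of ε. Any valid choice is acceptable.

Let ε > 0. We seek δ > 0 with 0 < |y + 3| < δ ⇒ |y² − 9| < ε.
Factor: y² − 9 = (y + 3)(y - 3), so |y² − 9| = |y + 3|·|y - 3|.
Impose δ ≤ 1 so that |y| < 4; then |y - 3| ≤ 7.
Hence |y² − 9| ≤ 7|y + 3|, which is < ε once |y + 3| < ε/7.
Take δ = min(1, ε/7). If 0 < |y + 3| < δ then both bounds hold and |y² − 9| ≤ 7|y + 3| < 7·(ε/7) = ε.

δ = min(1, ε/7)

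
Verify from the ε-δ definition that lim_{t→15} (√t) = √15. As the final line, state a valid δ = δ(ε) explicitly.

Fix ε > 0. We want δ > 0 such that 0 < |t − 15| < δ implies |√t − √15| < ε.
Multiplying by the conjugate, |√t − √15| = |t − 15|/(√t + √15).
Restrict δ ≤ 15 so that |t − 15| < 15 forces t > 0, and then √t + √15 > √15.
Hence |√t − √15| < |t − 15|/√15, which is < ε once |t − 15| < √15·ε.
Take δ = min(15, √15·ε). If 0 < |t − 15| < δ then t > 0 and |√t − √15| < |t − 15|/√15 < ε.

δ = min(15, √15·ε)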